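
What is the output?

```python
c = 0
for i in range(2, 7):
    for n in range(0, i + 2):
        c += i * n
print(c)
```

375

i=2,n=0: c = 0+0 = 0
i=2,n=1: c = 0+2 = 2
i=2,n=2: c = 2+4 = 6
i=2,n=3: c = 6+6 = 12
i=3,n=0: c = 12+0 = 12
i=3,n=1: c = 12+3 = 15
i=3,n=2: c = 15+6 = 21
i=3,n=3: c = 21+9 = 30
i=3,n=4: c = 30+12 = 42
i=4,n=0: c = 42+0 = 42
i=4,n=1: c = 42+4 = 46
i=4,n=2: c = 46+8 = 54
i=4,n=3: c = 54+12 = 66
i=4,n=4: c = 66+16 = 82
i=4,n=5: c = 82+20 = 102
i=5,n=0: c = 102+0 = 102
i=5,n=1: c = 102+5 = 107
i=5,n=2: c = 107+10 = 117
i=5,n=3: c = 117+15 = 132
i=5,n=4: c = 132+20 = 152
i=5,n=5: c = 152+25 = 177
i=5,n=6: c = 177+30 = 207
i=6,n=0: c = 207+0 = 207
i=6,n=1: c = 207+6 = 213
i=6,n=2: c = 213+12 = 225
i=6,n=3: c = 225+18 = 243
i=6,n=4: c = 243+24 = 267
i=6,n=5: c = 267+30 = 297
i=6,n=6: c = 297+36 = 333
i=6,n=7: c = 333+42 = 375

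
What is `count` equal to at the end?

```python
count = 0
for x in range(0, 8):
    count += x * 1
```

28

x=0: count = 0+0*1 = 0
x=1: count = 0+1*1 = 1
x=2: count = 1+2*1 = 3
x=3: count = 3+3*1 = 6
x=4: count = 6+4*1 = 10
x=5: count = 10+5*1 = 15
x=6: count = 15+6*1 = 21
x=7: count = 21+7*1 = 28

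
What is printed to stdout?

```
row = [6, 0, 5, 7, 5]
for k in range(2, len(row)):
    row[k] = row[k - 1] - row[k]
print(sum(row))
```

-28

k=2: row[2] = 0-5 = -5 → [6, 0, -5, 7, 5]
k=3: row[3] = (-5)-7 = -12 → [6, 0, -5, -12, 5]
k=4: row[4] = (-12)-5 = -17 → [6, 0, -5, -12, -17]
sum = -28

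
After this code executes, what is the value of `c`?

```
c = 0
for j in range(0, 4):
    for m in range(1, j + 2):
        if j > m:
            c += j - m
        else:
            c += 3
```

j=0,m=1: not 0>1, c = 0+3 = 3
j=1,m=1: not 1>1, c = 3+3 = 6
j=1,m=2: not 1>2, c = 6+3 = 9
j=2,m=1: 2>1, c = 9+1 = 10
j=2,m=2: not 2>2, c = 10+3 = 13
j=2,m=3: not 2>3, c = 13+3 = 16
j=3,m=1: 3>1, c = 16+2 = 18
j=3,m=2: 3>2, c = 18+1 = 19
j=3,m=3: not 3>3, c = 19+3 = 22
j=3,m=4: not 3>4, c = 22+3 = 25

25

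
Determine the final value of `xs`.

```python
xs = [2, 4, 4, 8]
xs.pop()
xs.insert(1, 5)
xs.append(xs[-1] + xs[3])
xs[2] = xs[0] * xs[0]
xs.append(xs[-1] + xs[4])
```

[2, 5, 4, 4, 8, 16]

pop() removes 8 → [2, 4, 4]
insert 5 at 1 → [2, 5, 4, 4]
append xs[-1]+xs[3] = 4+4 = 8 → [2, 5, 4, 4, 8]
xs[2] = xs[0]*xs[0] = 2*2 = 4 → [2, 5, 4, 4, 8]
append xs[-1]+xs[4] = 8+8 = 16 → [2, 5, 4, 4, 8, 16]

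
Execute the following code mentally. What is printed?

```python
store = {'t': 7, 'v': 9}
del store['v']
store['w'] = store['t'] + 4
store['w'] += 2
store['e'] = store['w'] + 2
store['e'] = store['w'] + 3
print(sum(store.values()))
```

36

del 'v' → {'t': 7}
store['w'] = store['t']+4 = 11 → {'t': 7, 'w': 11}
store['w'] = 11+2 = 13 → {'t': 7, 'w': 13}
store['e'] = store['w']+2 = 15 → {'t': 7, 'w': 13, 'e': 15}
store['e'] = store['w']+3 = 16 → {'t': 7, 'w': 13, 'e': 16}
sum of values = 36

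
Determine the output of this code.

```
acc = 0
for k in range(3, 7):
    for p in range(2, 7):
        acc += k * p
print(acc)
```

360

k=3,p=2: acc = 0+6 = 6
k=3,p=3: acc = 6+9 = 15
k=3,p=4: acc = 15+12 = 27
k=3,p=5: acc = 27+15 = 42
k=3,p=6: acc = 42+18 = 60
k=4,p=2: acc = 60+8 = 68
k=4,p=3: acc = 68+12 = 80
k=4,p=4: acc = 80+16 = 96
k=4,p=5: acc = 96+20 = 116
k=4,p=6: acc = 116+24 = 140
k=5,p=2: acc = 140+10 = 150
k=5,p=3: acc = 150+15 = 165
k=5,p=4: acc = 165+20 = 185
k=5,p=5: acc = 185+25 = 210
k=5,p=6: acc = 210+30 = 240
k=6,p=2: acc = 240+12 = 252
k=6,p=3: acc = 252+18 = 270
k=6,p=4: acc = 270+24 = 294
k=6,p=5: acc = 294+30 = 324
k=6,p=6: acc = 324+36 = 360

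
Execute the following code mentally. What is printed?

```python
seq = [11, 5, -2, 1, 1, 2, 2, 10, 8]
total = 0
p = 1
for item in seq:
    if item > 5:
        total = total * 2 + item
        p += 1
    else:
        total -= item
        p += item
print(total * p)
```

468

item=11: >5, total = 0*2+11 = 11; p=2
item=5: not >5, total = 11-5 = 6; p=7
item=-2: not >5, total = 6-(-2) = 8; p=5
item=1: not >5, total = 8-1 = 7; p=6
item=1: not >5, total = 7-1 = 6; p=7
item=2: not >5, total = 6-2 = 4; p=9
item=2: not >5, total = 4-2 = 2; p=11
item=10: >5, total = 2*2+10 = 14; p=12
item=8: >5, total = 14*2+8 = 36; p=13
total*p = 36*13 = 468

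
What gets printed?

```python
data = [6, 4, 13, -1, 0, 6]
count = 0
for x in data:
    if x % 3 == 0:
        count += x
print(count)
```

12

x=6: %3==0, count = 0+6 = 6
x=4: not %3==0
x=13: not %3==0
x=-1: not %3==0
x=0: %3==0, count = 6+0 = 6
x=6: %3==0, count = 6+6 = 12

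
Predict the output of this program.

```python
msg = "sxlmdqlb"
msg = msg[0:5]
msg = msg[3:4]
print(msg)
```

m

slice [0:5] → 'sxlmd'
slice [3:4] → 'm'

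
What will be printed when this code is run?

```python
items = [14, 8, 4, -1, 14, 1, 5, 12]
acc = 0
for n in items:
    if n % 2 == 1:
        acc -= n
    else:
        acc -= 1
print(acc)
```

-10

n=14: not odd, acc = 0-1 = -1
n=8: not odd, acc = (-1)-1 = -2
n=4: not odd, acc = (-2)-1 = -3
n=-1: odd, acc = (-3)-(-1) = -2
n=14: not odd, acc = (-2)-1 = -3
n=1: odd, acc = (-3)-1 = -4
n=5: odd, acc = (-4)-5 = -9
n=12: not odd, acc = (-9)-1 = -10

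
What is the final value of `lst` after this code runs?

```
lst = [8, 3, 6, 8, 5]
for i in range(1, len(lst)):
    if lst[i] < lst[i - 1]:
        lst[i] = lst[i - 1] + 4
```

i=1: 3<8, lst[1] = 8+4 = 12 → [8, 12, 6, 8, 5]
i=2: 6<12, lst[2] = 12+4 = 16 → [8, 12, 16, 8, 5]
i=3: 8<16, lst[3] = 16+4 = 20 → [8, 12, 16, 20, 5]
i=4: 5<20, lst[4] = 20+4 = 24 → [8, 12, 16, 20, 24]

[8, 12, 16, 20, 24]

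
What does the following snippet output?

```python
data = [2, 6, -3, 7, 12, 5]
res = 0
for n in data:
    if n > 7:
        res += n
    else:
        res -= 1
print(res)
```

7

n=2: not >7, res = 0-1 = -1
n=6: not >7, res = (-1)-1 = -2
n=-3: not >7, res = (-2)-1 = -3
n=7: not >7, res = (-3)-1 = -4
n=12: >7, res = (-4)+12 = 8
n=5: not >7, res = 8-1 = 7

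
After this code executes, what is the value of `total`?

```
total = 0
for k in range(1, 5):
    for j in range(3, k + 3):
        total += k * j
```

k=1,j=3: total = 0+3 = 3
k=2,j=3: total = 3+6 = 9
k=2,j=4: total = 9+8 = 17
k=3,j=3: total = 17+9 = 26
k=3,j=4: total = 26+12 = 38
k=3,j=5: total = 38+15 = 53
k=4,j=3: total = 53+12 = 65
k=4,j=4: total = 65+16 = 81
k=4,j=5: total = 81+20 = 101
k=4,j=6: total = 101+24 = 125

125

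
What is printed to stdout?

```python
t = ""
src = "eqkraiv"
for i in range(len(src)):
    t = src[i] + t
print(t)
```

viarkqe

i=0: prepend 'e' → 'e'
i=1: prepend 'q' → 'qe'
i=2: prepend 'k' → 'kqe'
i=3: prepend 'r' → 'rkqe'
i=4: prepend 'a' → 'arkqe'
i=5: prepend 'i' → 'iarkqe'
i=6: prepend 'v' → 'viarkqe'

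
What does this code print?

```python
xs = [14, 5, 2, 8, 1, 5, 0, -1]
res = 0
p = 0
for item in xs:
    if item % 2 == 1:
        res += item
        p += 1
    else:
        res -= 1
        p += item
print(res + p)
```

34

item=14: not odd, res = 0-1 = -1; p=14
item=5: odd, res = (-1)+5 = 4; p=15
item=2: not odd, res = 4-1 = 3; p=17
item=8: not odd, res = 3-1 = 2; p=25
item=1: odd, res = 2+1 = 3; p=26
item=5: odd, res = 3+5 = 8; p=27
item=0: not odd, res = 8-1 = 7; p=27
item=-1: odd, res = 7+(-1) = 6; p=28
res+p = 6+28 = 34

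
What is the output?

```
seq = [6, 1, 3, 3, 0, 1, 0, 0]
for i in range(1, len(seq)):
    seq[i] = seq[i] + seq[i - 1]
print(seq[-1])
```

i=1: seq[1] = 1+6 = 7 → [6, 7, 3, 3, 0, 1, 0, 0]
i=2: seq[2] = 3+7 = 10 → [6, 7, 10, 3, 0, 1, 0, 0]
i=3: seq[3] = 3+10 = 13 → [6, 7, 10, 13, 0, 1, 0, 0]
i=4: seq[4] = 0+13 = 13 → [6, 7, 10, 13, 13, 1, 0, 0]
i=5: seq[5] = 1+13 = 14 → [6, 7, 10, 13, 13, 14, 0, 0]
i=6: seq[6] = 0+14 = 14 → [6, 7, 10, 13, 13, 14, 14, 0]
i=7: seq[7] = 0+14 = 14 → [6, 7, 10, 13, 13, 14, 14, 14]

14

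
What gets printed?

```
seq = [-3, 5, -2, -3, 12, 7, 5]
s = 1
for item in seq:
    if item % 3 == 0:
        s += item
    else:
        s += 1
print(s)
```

item=-3: %3==0, s = 1+(-3) = -2
item=5: not %3==0, s = (-2)+1 = -1
item=-2: not %3==0, s = (-1)+1 = 0
item=-3: %3==0, s = 0+(-3) = -3
item=12: %3==0, s = (-3)+12 = 9
item=7: not %3==0, s = 9+1 = 10
item=5: not %3==0, s = 10+1 = 11

11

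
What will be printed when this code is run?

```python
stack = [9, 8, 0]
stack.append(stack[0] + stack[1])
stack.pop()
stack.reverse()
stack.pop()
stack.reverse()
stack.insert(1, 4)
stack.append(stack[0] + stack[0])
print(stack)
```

append stack[0]+stack[1] = 9+8 = 17 → [9, 8, 0, 17]
pop() removes 17 → [9, 8, 0]
reverse → [0, 8, 9]
pop() removes 9 → [0, 8]
reverse → [8, 0]
insert 4 at 1 → [8, 4, 0]
append stack[0]+stack[0] = 8+8 = 16 → [8, 4, 0, 16]

[8, 4, 0, 16]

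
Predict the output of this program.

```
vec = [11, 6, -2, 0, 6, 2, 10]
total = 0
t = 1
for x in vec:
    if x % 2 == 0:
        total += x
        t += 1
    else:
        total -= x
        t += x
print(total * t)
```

198

x=11: not even, total = 0-11 = -11; t=12
x=6: even, total = (-11)+6 = -5; t=13
x=-2: even, total = (-5)+(-2) = -7; t=14
x=0: even, total = (-7)+0 = -7; t=15
x=6: even, total = (-7)+6 = -1; t=16
x=2: even, total = (-1)+2 = 1; t=17
x=10: even, total = 1+10 = 11; t=18
total*t = 11*18 = 198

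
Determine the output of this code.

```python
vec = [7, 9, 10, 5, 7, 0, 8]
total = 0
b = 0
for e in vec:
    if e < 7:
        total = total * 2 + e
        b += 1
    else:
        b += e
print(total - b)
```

-33

e=7: not <7; b=7
e=9: not <7; b=16
e=10: not <7; b=26
e=5: <7, total = 0*2+5 = 5; b=27
e=7: not <7; b=34
e=0: <7, total = 5*2+0 = 10; b=35
e=8: not <7; b=43
total-b = 10-43 = -33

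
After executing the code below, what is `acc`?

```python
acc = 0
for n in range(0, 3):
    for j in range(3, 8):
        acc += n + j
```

n=0,j=3: acc = 0+3 = 3
n=0,j=4: acc = 3+4 = 7
n=0,j=5: acc = 7+5 = 12
n=0,j=6: acc = 12+6 = 18
n=0,j=7: acc = 18+7 = 25
n=1,j=3: acc = 25+4 = 29
n=1,j=4: acc = 29+5 = 34
n=1,j=5: acc = 34+6 = 40
n=1,j=6: acc = 40+7 = 47
n=1,j=7: acc = 47+8 = 55
n=2,j=3: acc = 55+5 = 60
n=2,j=4: acc = 60+6 = 66
n=2,j=5: acc = 66+7 = 73
n=2,j=6: acc = 73+8 = 81
n=2,j=7: acc = 81+9 = 90

90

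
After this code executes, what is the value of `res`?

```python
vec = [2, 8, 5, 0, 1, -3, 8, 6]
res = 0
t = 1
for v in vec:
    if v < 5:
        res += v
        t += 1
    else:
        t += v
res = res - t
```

v=2: <5, res = 0+2 = 2; t=2
v=8: not <5; t=10
v=5: not <5; t=15
v=0: <5, res = 2+0 = 2; t=16
v=1: <5, res = 2+1 = 3; t=17
v=-3: <5, res = 3+(-3) = 0; t=18
v=8: not <5; t=26
v=6: not <5; t=32
res-t = 0-32 = -32

-32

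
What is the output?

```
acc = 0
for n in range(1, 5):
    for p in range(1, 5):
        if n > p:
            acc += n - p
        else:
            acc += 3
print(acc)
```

40

n=1,p=1: not 1>1, acc = 0+3 = 3
n=1,p=2: not 1>2, acc = 3+3 = 6
n=1,p=3: not 1>3, acc = 6+3 = 9
n=1,p=4: not 1>4, acc = 9+3 = 12
n=2,p=1: 2>1, acc = 12+1 = 13
n=2,p=2: not 2>2, acc = 13+3 = 16
n=2,p=3: not 2>3, acc = 16+3 = 19
n=2,p=4: not 2>4, acc = 19+3 = 22
n=3,p=1: 3>1, acc = 22+2 = 24
n=3,p=2: 3>2, acc = 24+1 = 25
n=3,p=3: not 3>3, acc = 25+3 = 28
n=3,p=4: not 3>4, acc = 28+3 = 31
n=4,p=1: 4>1, acc = 31+3 = 34
n=4,p=2: 4>2, acc = 34+2 = 36
n=4,p=3: 4>3, acc = 36+1 = 37
n=4,p=4: not 4>4, acc = 37+3 = 40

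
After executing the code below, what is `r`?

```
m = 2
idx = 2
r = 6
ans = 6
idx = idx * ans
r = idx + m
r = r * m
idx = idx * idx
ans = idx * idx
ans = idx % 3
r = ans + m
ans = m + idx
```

idx = 2*6 = 12
r = 12+2 = 14
r = 14*2 = 28
idx = 12*12 = 144
ans = 144*144 = 20736
ans = 144%3 = 0
r = 0+2 = 2
ans = 2+144 = 146

2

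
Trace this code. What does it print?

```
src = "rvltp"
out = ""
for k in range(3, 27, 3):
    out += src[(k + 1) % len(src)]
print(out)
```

plrtvplr

k=3: add src[4]='p' → 'p'
k=6: add src[2]='l' → 'pl'
k=9: add src[0]='r' → 'plr'
k=12: add src[3]='t' → 'plrt'
k=15: add src[1]='v' → 'plrtv'
k=18: add src[4]='p' → 'plrtvp'
k=21: add src[2]='l' → 'plrtvpl'
k=24: add src[0]='r' → 'plrtvplr'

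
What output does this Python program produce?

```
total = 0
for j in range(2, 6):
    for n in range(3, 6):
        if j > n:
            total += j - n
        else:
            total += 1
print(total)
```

j=2,n=3: not 2>3, total = 0+1 = 1
j=2,n=4: not 2>4, total = 1+1 = 2
j=2,n=5: not 2>5, total = 2+1 = 3
j=3,n=3: not 3>3, total = 3+1 = 4
j=3,n=4: not 3>4, total = 4+1 = 5
j=3,n=5: not 3>5, total = 5+1 = 6
j=4,n=3: 4>3, total = 6+1 = 7
j=4,n=4: not 4>4, total = 7+1 = 8
j=4,n=5: not 4>5, total = 8+1 = 9
j=5,n=3: 5>3, total = 9+2 = 11
j=5,n=4: 5>4, total = 11+1 = 12
j=5,n=5: not 5>5, total = 12+1 = 13

13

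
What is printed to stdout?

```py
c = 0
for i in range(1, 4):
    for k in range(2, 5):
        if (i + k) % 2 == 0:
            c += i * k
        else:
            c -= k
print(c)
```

i=1,k=2: odd sum, c = 0-2 = -2
i=1,k=3: even sum, c = (-2)+3 = 1
i=1,k=4: odd sum, c = 1-4 = -3
i=2,k=2: even sum, c = (-3)+4 = 1
i=2,k=3: odd sum, c = 1-3 = -2
i=2,k=4: even sum, c = (-2)+8 = 6
i=3,k=2: odd sum, c = 6-2 = 4
i=3,k=3: even sum, c = 4+9 = 13
i=3,k=4: odd sum, c = 13-4 = 9

9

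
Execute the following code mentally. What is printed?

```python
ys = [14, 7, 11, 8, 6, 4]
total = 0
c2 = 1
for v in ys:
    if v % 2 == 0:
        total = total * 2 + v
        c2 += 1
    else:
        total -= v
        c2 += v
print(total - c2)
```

v=14: even, total = 0*2+14 = 14; c2=2
v=7: not even, total = 14-7 = 7; c2=9
v=11: not even, total = 7-11 = -4; c2=20
v=8: even, total = (-4)*2+8 = 0; c2=21
v=6: even, total = 0*2+6 = 6; c2=22
v=4: even, total = 6*2+4 = 16; c2=23
total-c2 = 16-23 = -7

-7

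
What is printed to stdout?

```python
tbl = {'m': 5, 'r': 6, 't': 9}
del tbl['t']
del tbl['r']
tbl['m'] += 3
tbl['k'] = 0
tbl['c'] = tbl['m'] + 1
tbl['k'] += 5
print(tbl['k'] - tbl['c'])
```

-4

del 't' → {'m': 5, 'r': 6}
del 'r' → {'m': 5}
tbl['m'] = 5+3 = 8 → {'m': 8}
tbl['k'] = 0 → {'m': 8, 'k': 0}
tbl['c'] = tbl['m']+1 = 9 → {'m': 8, 'k': 0, 'c': 9}
tbl['k'] = 0+5 = 5 → {'m': 8, 'k': 5, 'c': 9}
tbl['k']-tbl['c'] = 5-9 = -4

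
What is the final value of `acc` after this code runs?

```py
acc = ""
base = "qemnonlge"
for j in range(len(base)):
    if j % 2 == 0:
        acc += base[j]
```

j=0: add 'q' → 'q'
j=1: skip
j=2: add 'm' → 'qm'
j=3: skip
j=4: add 'o' → 'qmo'
j=5: skip
j=6: add 'l' → 'qmol'
j=7: skip
j=8: add 'e' → 'qmole'

'qmole'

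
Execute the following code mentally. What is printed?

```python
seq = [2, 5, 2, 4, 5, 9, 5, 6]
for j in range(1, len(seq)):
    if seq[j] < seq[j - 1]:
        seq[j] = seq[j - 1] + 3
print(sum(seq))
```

j=1: 5>=2, unchanged → [2, 5, 2, 4, 5, 9, 5, 6]
j=2: 2<5, seq[2] = 5+3 = 8 → [2, 5, 8, 4, 5, 9, 5, 6]
j=3: 4<8, seq[3] = 8+3 = 11 → [2, 5, 8, 11, 5, 9, 5, 6]
j=4: 5<11, seq[4] = 11+3 = 14 → [2, 5, 8, 11, 14, 9, 5, 6]
j=5: 9<14, seq[5] = 14+3 = 17 → [2, 5, 8, 11, 14, 17, 5, 6]
j=6: 5<17, seq[6] = 17+3 = 20 → [2, 5, 8, 11, 14, 17, 20, 6]
j=7: 6<20, seq[7] = 20+3 = 23 → [2, 5, 8, 11, 14, 17, 20, 23]
sum = 100

100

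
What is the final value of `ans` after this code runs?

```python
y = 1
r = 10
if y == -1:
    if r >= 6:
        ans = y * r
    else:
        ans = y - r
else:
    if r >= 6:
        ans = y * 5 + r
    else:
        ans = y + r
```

15

y=1, r=10
y == -1 is False; r >= 6 is True
→ ans = y * 5 + r = 15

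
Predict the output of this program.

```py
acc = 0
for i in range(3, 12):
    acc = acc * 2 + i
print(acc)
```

2035

i=3: acc = 0*2+3 = 3
i=4: acc = 3*2+4 = 10
i=5: acc = 10*2+5 = 25
i=6: acc = 25*2+6 = 56
i=7: acc = 56*2+7 = 119
i=8: acc = 119*2+8 = 246
i=9: acc = 246*2+9 = 501
i=10: acc = 501*2+10 = 1012
i=11: acc = 1012*2+11 = 2035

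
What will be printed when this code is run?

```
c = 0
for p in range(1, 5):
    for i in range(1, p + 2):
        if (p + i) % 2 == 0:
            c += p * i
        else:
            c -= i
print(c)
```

20

p=1,i=1: even sum, c = 0+1 = 1
p=1,i=2: odd sum, c = 1-2 = -1
p=2,i=1: odd sum, c = (-1)-1 = -2
p=2,i=2: even sum, c = (-2)+4 = 2
p=2,i=3: odd sum, c = 2-3 = -1
p=3,i=1: even sum, c = (-1)+3 = 2
p=3,i=2: odd sum, c = 2-2 = 0
p=3,i=3: even sum, c = 0+9 = 9
p=3,i=4: odd sum, c = 9-4 = 5
p=4,i=1: odd sum, c = 5-1 = 4
p=4,i=2: even sum, c = 4+8 = 12
p=4,i=3: odd sum, c = 12-3 = 9
p=4,i=4: even sum, c = 9+16 = 25
p=4,i=5: odd sum, c = 25-5 = 20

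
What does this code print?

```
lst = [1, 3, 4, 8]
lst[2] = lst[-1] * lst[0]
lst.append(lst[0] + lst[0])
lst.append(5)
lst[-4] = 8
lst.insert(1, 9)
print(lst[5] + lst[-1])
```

lst[2] = lst[-1]*lst[0] = 8*1 = 8 → [1, 3, 8, 8]
append lst[0]+lst[0] = 1+1 = 2 → [1, 3, 8, 8, 2]
append 5 → [1, 3, 8, 8, 2, 5]
lst[-4] = 8 → [1, 3, 8, 8, 2, 5]
insert 9 at 1 → [1, 9, 3, 8, 8, 2, 5]
lst[5]+lst[-1] = 2+5 = 7

7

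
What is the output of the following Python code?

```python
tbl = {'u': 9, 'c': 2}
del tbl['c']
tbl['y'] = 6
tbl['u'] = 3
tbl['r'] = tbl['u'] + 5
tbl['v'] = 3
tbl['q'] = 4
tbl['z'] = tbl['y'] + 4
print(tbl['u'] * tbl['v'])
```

del 'c' → {'u': 9}
tbl['y'] = 6 → {'u': 9, 'y': 6}
tbl['u'] = 3 → {'u': 3, 'y': 6}
tbl['r'] = tbl['u']+5 = 8 → {'u': 3, 'y': 6, 'r': 8}
tbl['v'] = 3 → {'u': 3, 'y': 6, 'r': 8, 'v': 3}
tbl['q'] = 4 → {'u': 3, 'y': 6, 'r': 8, 'v': 3, 'q': 4}
tbl['z'] = tbl['y']+4 = 10 → {'u': 3, 'y': 6, 'r': 8, 'v': 3, 'q': 4, 'z': 10}
tbl['u']*tbl['v'] = 3*3 = 9

9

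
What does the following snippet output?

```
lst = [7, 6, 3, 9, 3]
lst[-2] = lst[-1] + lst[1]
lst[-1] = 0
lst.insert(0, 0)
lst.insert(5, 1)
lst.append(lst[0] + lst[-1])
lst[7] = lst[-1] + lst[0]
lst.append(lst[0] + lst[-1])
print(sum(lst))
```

lst[-2] = lst[-1]+lst[1] = 3+6 = 9 → [7, 6, 3, 9, 3]
lst[-1] = 0 → [7, 6, 3, 9, 0]
insert 0 at 0 → [0, 7, 6, 3, 9, 0]
insert 1 at 5 → [0, 7, 6, 3, 9, 1, 0]
append lst[0]+lst[-1] = 0+0 = 0 → [0, 7, 6, 3, 9, 1, 0, 0]
lst[7] = lst[-1]+lst[0] = 0+0 = 0 → [0, 7, 6, 3, 9, 1, 0, 0]
append lst[0]+lst[-1] = 0+0 = 0 → [0, 7, 6, 3, 9, 1, 0, 0, 0]
sum = 26

26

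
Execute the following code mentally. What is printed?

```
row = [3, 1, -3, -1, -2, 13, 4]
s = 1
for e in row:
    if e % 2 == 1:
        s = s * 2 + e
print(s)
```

87

e=3: odd, s = 1*2+3 = 5
e=1: odd, s = 5*2+1 = 11
e=-3: odd, s = 11*2+(-3) = 19
e=-1: odd, s = 19*2+(-1) = 37
e=-2: not odd
e=13: odd, s = 37*2+13 = 87
e=4: not odd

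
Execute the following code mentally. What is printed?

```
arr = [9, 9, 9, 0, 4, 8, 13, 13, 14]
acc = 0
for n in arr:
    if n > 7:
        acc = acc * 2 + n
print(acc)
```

n=9: >7, acc = 0*2+9 = 9
n=9: >7, acc = 9*2+9 = 27
n=9: >7, acc = 27*2+9 = 63
n=0: not >7
n=4: not >7
n=8: >7, acc = 63*2+8 = 134
n=13: >7, acc = 134*2+13 = 281
n=13: >7, acc = 281*2+13 = 575
n=14: >7, acc = 575*2+14 = 1164

1164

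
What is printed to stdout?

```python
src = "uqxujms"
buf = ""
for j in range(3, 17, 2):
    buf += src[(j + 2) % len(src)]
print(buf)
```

j=3: add src[5]='m' → 'm'
j=5: add src[0]='u' → 'mu'
j=7: add src[2]='x' → 'mux'
j=9: add src[4]='j' → 'muxj'
j=11: add src[6]='s' → 'muxjs'
j=13: add src[1]='q' → 'muxjsq'
j=15: add src[3]='u' → 'muxjsqu'

muxjsqu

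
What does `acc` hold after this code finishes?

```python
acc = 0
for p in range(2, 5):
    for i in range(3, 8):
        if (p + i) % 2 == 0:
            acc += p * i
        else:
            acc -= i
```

p=2,i=3: odd sum, acc = 0-3 = -3
p=2,i=4: even sum, acc = (-3)+8 = 5
p=2,i=5: odd sum, acc = 5-5 = 0
p=2,i=6: even sum, acc = 0+12 = 12
p=2,i=7: odd sum, acc = 12-7 = 5
p=3,i=3: even sum, acc = 5+9 = 14
p=3,i=4: odd sum, acc = 14-4 = 10
p=3,i=5: even sum, acc = 10+15 = 25
p=3,i=6: odd sum, acc = 25-6 = 19
p=3,i=7: even sum, acc = 19+21 = 40
p=4,i=3: odd sum, acc = 40-3 = 37
p=4,i=4: even sum, acc = 37+16 = 53
p=4,i=5: odd sum, acc = 53-5 = 48
p=4,i=6: even sum, acc = 48+24 = 72
p=4,i=7: odd sum, acc = 72-7 = 65

65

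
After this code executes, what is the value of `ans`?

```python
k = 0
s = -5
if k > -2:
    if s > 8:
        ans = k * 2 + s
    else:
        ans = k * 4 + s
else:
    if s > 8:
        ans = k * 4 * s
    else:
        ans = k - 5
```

-5

k=0, s=-5
k > -2 is True; s > 8 is False
→ ans = k * 4 + s = -5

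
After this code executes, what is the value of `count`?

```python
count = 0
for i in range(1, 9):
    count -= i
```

-36

i=1: count = 0-1 = -1
i=2: count = (-1)-2 = -3
i=3: count = (-3)-3 = -6
i=4: count = (-6)-4 = -10
i=5: count = (-10)-5 = -15
i=6: count = (-15)-6 = -21
i=7: count = (-21)-7 = -28
i=8: count = (-28)-8 = -36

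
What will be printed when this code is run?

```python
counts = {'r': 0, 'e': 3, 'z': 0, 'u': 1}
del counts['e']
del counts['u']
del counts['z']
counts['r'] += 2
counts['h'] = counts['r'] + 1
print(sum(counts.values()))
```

del 'e' → {'r': 0, 'z': 0, 'u': 1}
del 'u' → {'r': 0, 'z': 0}
del 'z' → {'r': 0}
counts['r'] = 0+2 = 2 → {'r': 2}
counts['h'] = counts['r']+1 = 3 → {'r': 2, 'h': 3}
sum of values = 5

5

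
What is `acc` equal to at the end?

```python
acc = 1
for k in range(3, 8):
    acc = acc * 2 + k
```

151

k=3: acc = 1*2+3 = 5
k=4: acc = 5*2+4 = 14
k=5: acc = 14*2+5 = 33
k=6: acc = 33*2+6 = 72
k=7: acc = 72*2+7 = 151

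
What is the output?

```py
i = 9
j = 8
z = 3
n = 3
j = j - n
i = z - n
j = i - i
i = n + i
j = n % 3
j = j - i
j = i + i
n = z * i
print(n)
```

j = 8-3 = 5
i = 3-3 = 0
j = 0-0 = 0
i = 3+0 = 3
j = 3%3 = 0
j = 0-3 = -3
j = 3+3 = 6
n = 3*3 = 9

9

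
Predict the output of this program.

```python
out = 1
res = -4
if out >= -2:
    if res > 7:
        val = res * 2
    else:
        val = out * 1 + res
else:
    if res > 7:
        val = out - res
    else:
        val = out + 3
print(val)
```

-3

out=1, res=-4
out >= -2 is True; res > 7 is False
→ val = out * 1 + res = -3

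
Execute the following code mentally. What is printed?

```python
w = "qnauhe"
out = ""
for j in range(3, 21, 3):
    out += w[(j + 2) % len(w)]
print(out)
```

eaeaea

j=3: add w[5]='e' → 'e'
j=6: add w[2]='a' → 'ea'
j=9: add w[5]='e' → 'eae'
j=12: add w[2]='a' → 'eaea'
j=15: add w[5]='e' → 'eaeae'
j=18: add w[2]='a' → 'eaeaea'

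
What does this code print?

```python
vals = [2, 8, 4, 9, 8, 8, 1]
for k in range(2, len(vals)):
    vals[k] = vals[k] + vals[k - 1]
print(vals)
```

[2, 8, 12, 21, 29, 37, 38]

k=2: vals[2] = 4+8 = 12 → [2, 8, 12, 9, 8, 8, 1]
k=3: vals[3] = 9+12 = 21 → [2, 8, 12, 21, 8, 8, 1]
k=4: vals[4] = 8+21 = 29 → [2, 8, 12, 21, 29, 8, 1]
k=5: vals[5] = 8+29 = 37 → [2, 8, 12, 21, 29, 37, 1]
k=6: vals[6] = 1+37 = 38 → [2, 8, 12, 21, 29, 37, 38]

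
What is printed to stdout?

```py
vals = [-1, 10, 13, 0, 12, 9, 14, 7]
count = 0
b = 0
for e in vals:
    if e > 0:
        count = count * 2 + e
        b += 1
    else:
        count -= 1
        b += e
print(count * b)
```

e=-1: not >0, count = 0-1 = -1; b=-1
e=10: >0, count = (-1)*2+10 = 8; b=0
e=13: >0, count = 8*2+13 = 29; b=1
e=0: not >0, count = 29-1 = 28; b=1
e=12: >0, count = 28*2+12 = 68; b=2
e=9: >0, count = 68*2+9 = 145; b=3
e=14: >0, count = 145*2+14 = 304; b=4
e=7: >0, count = 304*2+7 = 615; b=5
count*b = 615*5 = 3075

3075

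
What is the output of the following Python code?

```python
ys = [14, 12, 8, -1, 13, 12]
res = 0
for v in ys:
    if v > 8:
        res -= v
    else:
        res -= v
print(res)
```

v=14: >8, res = 0-14 = -14
v=12: >8, res = (-14)-12 = -26
v=8: not >8, res = (-26)-8 = -34
v=-1: not >8, res = (-34)-(-1) = -33
v=13: >8, res = (-33)-13 = -46
v=12: >8, res = (-46)-12 = -58

-58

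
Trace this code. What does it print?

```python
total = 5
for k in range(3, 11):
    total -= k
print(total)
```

-47

k=3: total = 5-3 = 2
k=4: total = 2-4 = -2
k=5: total = (-2)-5 = -7
k=6: total = (-7)-6 = -13
k=7: total = (-13)-7 = -20
k=8: total = (-20)-8 = -28
k=9: total = (-28)-9 = -37
k=10: total = (-37)-10 = -47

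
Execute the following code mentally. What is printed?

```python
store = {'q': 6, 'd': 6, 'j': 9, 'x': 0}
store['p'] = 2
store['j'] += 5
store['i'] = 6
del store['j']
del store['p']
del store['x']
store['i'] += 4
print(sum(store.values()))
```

22

store['p'] = 2 → {'q': 6, 'd': 6, 'j': 9, 'x': 0, 'p': 2}
store['j'] = 9+5 = 14 → {'q': 6, 'd': 6, 'j': 14, 'x': 0, 'p': 2}
store['i'] = 6 → {'q': 6, 'd': 6, 'j': 14, 'x': 0, 'p': 2, 'i': 6}
del 'j' → {'q': 6, 'd': 6, 'x': 0, 'p': 2, 'i': 6}
del 'p' → {'q': 6, 'd': 6, 'x': 0, 'i': 6}
del 'x' → {'q': 6, 'd': 6, 'i': 6}
store['i'] = 6+4 = 10 → {'q': 6, 'd': 6, 'i': 10}
sum of values = 22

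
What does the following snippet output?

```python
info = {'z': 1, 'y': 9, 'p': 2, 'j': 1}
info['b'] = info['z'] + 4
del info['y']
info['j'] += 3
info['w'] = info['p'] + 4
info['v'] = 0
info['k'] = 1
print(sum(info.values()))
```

19

info['b'] = info['z']+4 = 5 → {'z': 1, 'y': 9, 'p': 2, 'j': 1, 'b': 5}
del 'y' → {'z': 1, 'p': 2, 'j': 1, 'b': 5}
info['j'] = 1+3 = 4 → {'z': 1, 'p': 2, 'j': 4, 'b': 5}
info['w'] = info['p']+4 = 6 → {'z': 1, 'p': 2, 'j': 4, 'b': 5, 'w': 6}
info['v'] = 0 → {'z': 1, 'p': 2, 'j': 4, 'b': 5, 'w': 6, 'v': 0}
info['k'] = 1 → {'z': 1, 'p': 2, 'j': 4, 'b': 5, 'w': 6, 'v': 0, 'k': 1}
sum of values = 19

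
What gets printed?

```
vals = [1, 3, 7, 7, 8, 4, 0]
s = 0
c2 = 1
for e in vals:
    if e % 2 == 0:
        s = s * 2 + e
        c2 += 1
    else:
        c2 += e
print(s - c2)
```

e=1: not even; c2=2
e=3: not even; c2=5
e=7: not even; c2=12
e=7: not even; c2=19
e=8: even, s = 0*2+8 = 8; c2=20
e=4: even, s = 8*2+4 = 20; c2=21
e=0: even, s = 20*2+0 = 40; c2=22
s-c2 = 40-22 = 18

18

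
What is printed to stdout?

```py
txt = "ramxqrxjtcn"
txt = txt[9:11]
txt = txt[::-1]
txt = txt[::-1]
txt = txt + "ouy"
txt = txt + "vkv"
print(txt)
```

cnouyvkv

slice [9:11] → 'cn'
reverse → 'nc'
reverse → 'cn'
+ 'ouy' → 'cnouy'
+ 'vkv' → 'cnouyvkv'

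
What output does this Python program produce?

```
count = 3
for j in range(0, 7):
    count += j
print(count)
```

24

j=0: count = 3+0 = 3
j=1: count = 3+1 = 4
j=2: count = 4+2 = 6
j=3: count = 6+3 = 9
j=4: count = 9+4 = 13
j=5: count = 13+5 = 18
j=6: count = 18+6 = 24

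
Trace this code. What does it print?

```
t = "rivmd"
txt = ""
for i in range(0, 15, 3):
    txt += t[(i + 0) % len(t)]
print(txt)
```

rmidv

i=0: add t[0]='r' → 'r'
i=3: add t[3]='m' → 'rm'
i=6: add t[1]='i' → 'rmi'
i=9: add t[4]='d' → 'rmid'
i=12: add t[2]='v' → 'rmidv'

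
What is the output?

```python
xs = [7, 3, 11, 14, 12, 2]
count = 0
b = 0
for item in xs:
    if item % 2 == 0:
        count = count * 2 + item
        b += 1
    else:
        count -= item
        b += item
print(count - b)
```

item=7: not even, count = 0-7 = -7; b=7
item=3: not even, count = (-7)-3 = -10; b=10
item=11: not even, count = (-10)-11 = -21; b=21
item=14: even, count = (-21)*2+14 = -28; b=22
item=12: even, count = (-28)*2+12 = -44; b=23
item=2: even, count = (-44)*2+2 = -86; b=24
count-b = (-86)-24 = -110

-110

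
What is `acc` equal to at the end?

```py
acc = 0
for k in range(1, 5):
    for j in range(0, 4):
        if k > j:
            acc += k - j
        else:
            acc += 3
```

38

k=1,j=0: 1>0, acc = 0+1 = 1
k=1,j=1: not 1>1, acc = 1+3 = 4
k=1,j=2: not 1>2, acc = 4+3 = 7
k=1,j=3: not 1>3, acc = 7+3 = 10
k=2,j=0: 2>0, acc = 10+2 = 12
k=2,j=1: 2>1, acc = 12+1 = 13
k=2,j=2: not 2>2, acc = 13+3 = 16
k=2,j=3: not 2>3, acc = 16+3 = 19
k=3,j=0: 3>0, acc = 19+3 = 22
k=3,j=1: 3>1, acc = 22+2 = 24
k=3,j=2: 3>2, acc = 24+1 = 25
k=3,j=3: not 3>3, acc = 25+3 = 28
k=4,j=0: 4>0, acc = 28+4 = 32
k=4,j=1: 4>1, acc = 32+3 = 35
k=4,j=2: 4>2, acc = 35+2 = 37
k=4,j=3: 4>3, acc = 37+1 = 38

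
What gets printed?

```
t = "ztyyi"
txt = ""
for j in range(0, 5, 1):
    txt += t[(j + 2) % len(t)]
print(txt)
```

yyizt

j=0: add t[2]='y' → 'y'
j=1: add t[3]='y' → 'yy'
j=2: add t[4]='i' → 'yyi'
j=3: add t[0]='z' → 'yyiz'
j=4: add t[1]='t' → 'yyizt'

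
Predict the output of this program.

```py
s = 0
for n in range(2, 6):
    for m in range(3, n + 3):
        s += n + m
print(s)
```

n=2,m=3: s = 0+5 = 5
n=2,m=4: s = 5+6 = 11
n=3,m=3: s = 11+6 = 17
n=3,m=4: s = 17+7 = 24
n=3,m=5: s = 24+8 = 32
n=4,m=3: s = 32+7 = 39
n=4,m=4: s = 39+8 = 47
n=4,m=5: s = 47+9 = 56
n=4,m=6: s = 56+10 = 66
n=5,m=3: s = 66+8 = 74
n=5,m=4: s = 74+9 = 83
n=5,m=5: s = 83+10 = 93
n=5,m=6: s = 93+11 = 104
n=5,m=7: s = 104+12 = 116

116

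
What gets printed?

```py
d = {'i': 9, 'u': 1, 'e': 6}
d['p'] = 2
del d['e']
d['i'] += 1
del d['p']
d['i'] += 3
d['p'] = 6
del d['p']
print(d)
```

d['p'] = 2 → {'i': 9, 'u': 1, 'e': 6, 'p': 2}
del 'e' → {'i': 9, 'u': 1, 'p': 2}
d['i'] = 9+1 = 10 → {'i': 10, 'u': 1, 'p': 2}
del 'p' → {'i': 10, 'u': 1}
d['i'] = 10+3 = 13 → {'i': 13, 'u': 1}
d['p'] = 6 → {'i': 13, 'u': 1, 'p': 6}
del 'p' → {'i': 13, 'u': 1}

{'i': 13, 'u': 1}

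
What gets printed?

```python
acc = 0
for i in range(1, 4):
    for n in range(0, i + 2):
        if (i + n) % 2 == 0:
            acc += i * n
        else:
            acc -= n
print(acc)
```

i=1,n=0: odd sum, acc = 0-0 = 0
i=1,n=1: even sum, acc = 0+1 = 1
i=1,n=2: odd sum, acc = 1-2 = -1
i=2,n=0: even sum, acc = (-1)+0 = -1
i=2,n=1: odd sum, acc = (-1)-1 = -2
i=2,n=2: even sum, acc = (-2)+4 = 2
i=2,n=3: odd sum, acc = 2-3 = -1
i=3,n=0: odd sum, acc = (-1)-0 = -1
i=3,n=1: even sum, acc = (-1)+3 = 2
i=3,n=2: odd sum, acc = 2-2 = 0
i=3,n=3: even sum, acc = 0+9 = 9
i=3,n=4: odd sum, acc = 9-4 = 5

5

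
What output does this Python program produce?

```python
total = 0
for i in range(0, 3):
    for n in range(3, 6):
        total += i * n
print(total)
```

36

i=0,n=3: total = 0+0 = 0
i=0,n=4: total = 0+0 = 0
i=0,n=5: total = 0+0 = 0
i=1,n=3: total = 0+3 = 3
i=1,n=4: total = 3+4 = 7
i=1,n=5: total = 7+5 = 12
i=2,n=3: total = 12+6 = 18
i=2,n=4: total = 18+8 = 26
i=2,n=5: total = 26+10 = 36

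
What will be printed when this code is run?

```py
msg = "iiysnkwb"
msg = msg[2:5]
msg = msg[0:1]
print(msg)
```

y

slice [2:5] → 'ysn'
slice [0:1] → 'y'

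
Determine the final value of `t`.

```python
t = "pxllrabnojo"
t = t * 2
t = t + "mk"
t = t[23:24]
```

repeat ×2 → 'pxllrabnojopxllrabnojo'
+ 'mk' → 'pxllrabnojopxllrabnojomk'
slice [23:24] → 'k'

'k'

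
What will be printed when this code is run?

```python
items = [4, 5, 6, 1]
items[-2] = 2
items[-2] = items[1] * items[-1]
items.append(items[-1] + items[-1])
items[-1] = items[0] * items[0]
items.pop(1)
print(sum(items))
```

items[-2] = 2 → [4, 5, 2, 1]
items[-2] = items[1]*items[-1] = 5*1 = 5 → [4, 5, 5, 1]
append items[-1]+items[-1] = 1+1 = 2 → [4, 5, 5, 1, 2]
items[-1] = items[0]*items[0] = 4*4 = 16 → [4, 5, 5, 1, 16]
pop(1) removes 5 → [4, 5, 1, 16]
sum = 26

26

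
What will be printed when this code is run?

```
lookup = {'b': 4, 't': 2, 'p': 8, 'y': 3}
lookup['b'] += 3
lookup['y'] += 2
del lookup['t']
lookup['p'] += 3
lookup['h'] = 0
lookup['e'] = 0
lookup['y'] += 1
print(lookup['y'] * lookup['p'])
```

66

lookup['b'] = 4+3 = 7 → {'b': 7, 't': 2, 'p': 8, 'y': 3}
lookup['y'] = 3+2 = 5 → {'b': 7, 't': 2, 'p': 8, 'y': 5}
del 't' → {'b': 7, 'p': 8, 'y': 5}
lookup['p'] = 8+3 = 11 → {'b': 7, 'p': 11, 'y': 5}
lookup['h'] = 0 → {'b': 7, 'p': 11, 'y': 5, 'h': 0}
lookup['e'] = 0 → {'b': 7, 'p': 11, 'y': 5, 'h': 0, 'e': 0}
lookup['y'] = 5+1 = 6 → {'b': 7, 'p': 11, 'y': 6, 'h': 0, 'e': 0}
lookup['y']*lookup['p'] = 6*11 = 66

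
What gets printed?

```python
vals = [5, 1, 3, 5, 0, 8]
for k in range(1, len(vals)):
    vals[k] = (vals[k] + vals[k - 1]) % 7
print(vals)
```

[5, 6, 2, 0, 0, 1]

k=1: vals[1] = (1+5)%7 = 6 → [5, 6, 3, 5, 0, 8]
k=2: vals[2] = (3+6)%7 = 2 → [5, 6, 2, 5, 0, 8]
k=3: vals[3] = (5+2)%7 = 0 → [5, 6, 2, 0, 0, 8]
k=4: vals[4] = (0+0)%7 = 0 → [5, 6, 2, 0, 0, 8]
k=5: vals[5] = (8+0)%7 = 1 → [5, 6, 2, 0, 0, 1]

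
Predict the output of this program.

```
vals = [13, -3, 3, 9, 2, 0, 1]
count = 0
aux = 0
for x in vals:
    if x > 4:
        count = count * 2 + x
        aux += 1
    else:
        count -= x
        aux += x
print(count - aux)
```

x=13: >4, count = 0*2+13 = 13; aux=1
x=-3: not >4, count = 13-(-3) = 16; aux=-2
x=3: not >4, count = 16-3 = 13; aux=1
x=9: >4, count = 13*2+9 = 35; aux=2
x=2: not >4, count = 35-2 = 33; aux=4
x=0: not >4, count = 33-0 = 33; aux=4
x=1: not >4, count = 33-1 = 32; aux=5
count-aux = 32-5 = 27

27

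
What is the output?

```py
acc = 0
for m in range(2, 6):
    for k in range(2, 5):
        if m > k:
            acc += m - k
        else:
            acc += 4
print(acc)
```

34

m=2,k=2: not 2>2, acc = 0+4 = 4
m=2,k=3: not 2>3, acc = 4+4 = 8
m=2,k=4: not 2>4, acc = 8+4 = 12
m=3,k=2: 3>2, acc = 12+1 = 13
m=3,k=3: not 3>3, acc = 13+4 = 17
m=3,k=4: not 3>4, acc = 17+4 = 21
m=4,k=2: 4>2, acc = 21+2 = 23
m=4,k=3: 4>3, acc = 23+1 = 24
m=4,k=4: not 4>4, acc = 24+4 = 28
m=5,k=2: 5>2, acc = 28+3 = 31
m=5,k=3: 5>3, acc = 31+2 = 33
m=5,k=4: 5>4, acc = 33+1 = 34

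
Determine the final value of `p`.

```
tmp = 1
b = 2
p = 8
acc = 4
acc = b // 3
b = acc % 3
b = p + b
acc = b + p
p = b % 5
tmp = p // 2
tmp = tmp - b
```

3

acc = 2//3 = 0
b = 0%3 = 0
b = 8+0 = 8
acc = 8+8 = 16
p = 8%5 = 3
tmp = 3//2 = 1
tmp = 1-8 = -7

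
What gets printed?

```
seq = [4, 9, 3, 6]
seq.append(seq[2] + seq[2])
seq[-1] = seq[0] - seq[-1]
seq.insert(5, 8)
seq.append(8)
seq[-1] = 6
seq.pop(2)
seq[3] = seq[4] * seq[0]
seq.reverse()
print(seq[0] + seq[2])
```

38

append seq[2]+seq[2] = 3+3 = 6 → [4, 9, 3, 6, 6]
seq[-1] = seq[0]-seq[-1] = 4-6 = -2 → [4, 9, 3, 6, -2]
insert 8 at 5 → [4, 9, 3, 6, -2, 8]
append 8 → [4, 9, 3, 6, -2, 8, 8]
seq[-1] = 6 → [4, 9, 3, 6, -2, 8, 6]
pop(2) removes 3 → [4, 9, 6, -2, 8, 6]
seq[3] = seq[4]*seq[0] = 8*4 = 32 → [4, 9, 6, 32, 8, 6]
reverse → [6, 8, 32, 6, 9, 4]
seq[0]+seq[2] = 6+32 = 38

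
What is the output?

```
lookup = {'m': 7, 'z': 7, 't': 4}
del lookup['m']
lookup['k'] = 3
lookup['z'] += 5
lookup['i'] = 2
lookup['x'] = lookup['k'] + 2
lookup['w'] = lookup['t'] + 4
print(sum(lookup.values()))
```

34

del 'm' → {'z': 7, 't': 4}
lookup['k'] = 3 → {'z': 7, 't': 4, 'k': 3}
lookup['z'] = 7+5 = 12 → {'z': 12, 't': 4, 'k': 3}
lookup['i'] = 2 → {'z': 12, 't': 4, 'k': 3, 'i': 2}
lookup['x'] = lookup['k']+2 = 5 → {'z': 12, 't': 4, 'k': 3, 'i': 2, 'x': 5}
lookup['w'] = lookup['t']+4 = 8 → {'z': 12, 't': 4, 'k': 3, 'i': 2, 'x': 5, 'w': 8}
sum of values = 34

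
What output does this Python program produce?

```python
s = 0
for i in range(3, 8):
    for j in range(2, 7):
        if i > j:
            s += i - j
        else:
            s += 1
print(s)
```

i=3,j=2: 3>2, s = 0+1 = 1
i=3,j=3: not 3>3, s = 1+1 = 2
i=3,j=4: not 3>4, s = 2+1 = 3
i=3,j=5: not 3>5, s = 3+1 = 4
i=3,j=6: not 3>6, s = 4+1 = 5
i=4,j=2: 4>2, s = 5+2 = 7
i=4,j=3: 4>3, s = 7+1 = 8
i=4,j=4: not 4>4, s = 8+1 = 9
i=4,j=5: not 4>5, s = 9+1 = 10
i=4,j=6: not 4>6, s = 10+1 = 11
i=5,j=2: 5>2, s = 11+3 = 14
i=5,j=3: 5>3, s = 14+2 = 16
i=5,j=4: 5>4, s = 16+1 = 17
i=5,j=5: not 5>5, s = 17+1 = 18
i=5,j=6: not 5>6, s = 18+1 = 19
i=6,j=2: 6>2, s = 19+4 = 23
i=6,j=3: 6>3, s = 23+3 = 26
i=6,j=4: 6>4, s = 26+2 = 28
i=6,j=5: 6>5, s = 28+1 = 29
i=6,j=6: not 6>6, s = 29+1 = 30
i=7,j=2: 7>2, s = 30+5 = 35
i=7,j=3: 7>3, s = 35+4 = 39
i=7,j=4: 7>4, s = 39+3 = 42
i=7,j=5: 7>5, s = 42+2 = 44
i=7,j=6: 7>6, s = 44+1 = 45

45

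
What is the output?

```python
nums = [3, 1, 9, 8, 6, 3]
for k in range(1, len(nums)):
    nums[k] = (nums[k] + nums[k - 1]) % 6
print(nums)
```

[3, 4, 1, 3, 3, 0]

k=1: nums[1] = (1+3)%6 = 4 → [3, 4, 9, 8, 6, 3]
k=2: nums[2] = (9+4)%6 = 1 → [3, 4, 1, 8, 6, 3]
k=3: nums[3] = (8+1)%6 = 3 → [3, 4, 1, 3, 6, 3]
k=4: nums[4] = (6+3)%6 = 3 → [3, 4, 1, 3, 3, 3]
k=5: nums[5] = (3+3)%6 = 0 → [3, 4, 1, 3, 3, 0]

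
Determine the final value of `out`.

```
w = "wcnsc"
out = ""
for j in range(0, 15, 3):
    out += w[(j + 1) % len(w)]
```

'ccnws'

j=0: add w[1]='c' → 'c'
j=3: add w[4]='c' → 'cc'
j=6: add w[2]='n' → 'ccn'
j=9: add w[0]='w' → 'ccnw'
j=12: add w[3]='s' → 'ccnws'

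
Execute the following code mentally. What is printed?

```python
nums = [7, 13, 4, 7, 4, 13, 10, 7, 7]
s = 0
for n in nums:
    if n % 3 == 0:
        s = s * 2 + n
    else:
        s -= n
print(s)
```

n=7: not %3==0, s = 0-7 = -7
n=13: not %3==0, s = (-7)-13 = -20
n=4: not %3==0, s = (-20)-4 = -24
n=7: not %3==0, s = (-24)-7 = -31
n=4: not %3==0, s = (-31)-4 = -35
n=13: not %3==0, s = (-35)-13 = -48
n=10: not %3==0, s = (-48)-10 = -58
n=7: not %3==0, s = (-58)-7 = -65
n=7: not %3==0, s = (-65)-7 = -72

-72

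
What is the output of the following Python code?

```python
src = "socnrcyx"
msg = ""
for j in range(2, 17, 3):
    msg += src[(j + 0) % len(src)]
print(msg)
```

ccsny

j=2: add src[2]='c' → 'c'
j=5: add src[5]='c' → 'cc'
j=8: add src[0]='s' → 'ccs'
j=11: add src[3]='n' → 'ccsn'
j=14: add src[6]='y' → 'ccsny'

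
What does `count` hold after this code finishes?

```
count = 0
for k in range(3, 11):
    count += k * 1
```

52

k=3: count = 0+3*1 = 3
k=4: count = 3+4*1 = 7
k=5: count = 7+5*1 = 12
k=6: count = 12+6*1 = 18
k=7: count = 18+7*1 = 25
k=8: count = 25+8*1 = 33
k=9: count = 33+9*1 = 42
k=10: count = 42+10*1 = 52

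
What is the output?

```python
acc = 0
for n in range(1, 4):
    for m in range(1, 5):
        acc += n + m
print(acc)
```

54

n=1,m=1: acc = 0+2 = 2
n=1,m=2: acc = 2+3 = 5
n=1,m=3: acc = 5+4 = 9
n=1,m=4: acc = 9+5 = 14
n=2,m=1: acc = 14+3 = 17
n=2,m=2: acc = 17+4 = 21
n=2,m=3: acc = 21+5 = 26
n=2,m=4: acc = 26+6 = 32
n=3,m=1: acc = 32+4 = 36
n=3,m=2: acc = 36+5 = 41
n=3,m=3: acc = 41+6 = 47
n=3,m=4: acc = 47+7 = 54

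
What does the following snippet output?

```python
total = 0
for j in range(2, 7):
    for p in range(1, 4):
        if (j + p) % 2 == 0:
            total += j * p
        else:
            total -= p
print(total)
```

j=2,p=1: odd sum, total = 0-1 = -1
j=2,p=2: even sum, total = (-1)+4 = 3
j=2,p=3: odd sum, total = 3-3 = 0
j=3,p=1: even sum, total = 0+3 = 3
j=3,p=2: odd sum, total = 3-2 = 1
j=3,p=3: even sum, total = 1+9 = 10
j=4,p=1: odd sum, total = 10-1 = 9
j=4,p=2: even sum, total = 9+8 = 17
j=4,p=3: odd sum, total = 17-3 = 14
j=5,p=1: even sum, total = 14+5 = 19
j=5,p=2: odd sum, total = 19-2 = 17
j=5,p=3: even sum, total = 17+15 = 32
j=6,p=1: odd sum, total = 32-1 = 31
j=6,p=2: even sum, total = 31+12 = 43
j=6,p=3: odd sum, total = 43-3 = 40

40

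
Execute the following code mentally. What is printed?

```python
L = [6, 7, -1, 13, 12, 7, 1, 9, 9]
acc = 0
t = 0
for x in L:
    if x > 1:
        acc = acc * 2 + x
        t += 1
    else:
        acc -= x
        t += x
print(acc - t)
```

988

x=6: >1, acc = 0*2+6 = 6; t=1
x=7: >1, acc = 6*2+7 = 19; t=2
x=-1: not >1, acc = 19-(-1) = 20; t=1
x=13: >1, acc = 20*2+13 = 53; t=2
x=12: >1, acc = 53*2+12 = 118; t=3
x=7: >1, acc = 118*2+7 = 243; t=4
x=1: not >1, acc = 243-1 = 242; t=5
x=9: >1, acc = 242*2+9 = 493; t=6
x=9: >1, acc = 493*2+9 = 995; t=7
acc-t = 995-7 = 988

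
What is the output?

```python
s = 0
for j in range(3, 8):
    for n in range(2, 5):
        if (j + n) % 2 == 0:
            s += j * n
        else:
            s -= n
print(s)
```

j=3,n=2: odd sum, s = 0-2 = -2
j=3,n=3: even sum, s = (-2)+9 = 7
j=3,n=4: odd sum, s = 7-4 = 3
j=4,n=2: even sum, s = 3+8 = 11
j=4,n=3: odd sum, s = 11-3 = 8
j=4,n=4: even sum, s = 8+16 = 24
j=5,n=2: odd sum, s = 24-2 = 22
j=5,n=3: even sum, s = 22+15 = 37
j=5,n=4: odd sum, s = 37-4 = 33
j=6,n=2: even sum, s = 33+12 = 45
j=6,n=3: odd sum, s = 45-3 = 42
j=6,n=4: even sum, s = 42+24 = 66
j=7,n=2: odd sum, s = 66-2 = 64
j=7,n=3: even sum, s = 64+21 = 85
j=7,n=4: odd sum, s = 85-4 = 81

81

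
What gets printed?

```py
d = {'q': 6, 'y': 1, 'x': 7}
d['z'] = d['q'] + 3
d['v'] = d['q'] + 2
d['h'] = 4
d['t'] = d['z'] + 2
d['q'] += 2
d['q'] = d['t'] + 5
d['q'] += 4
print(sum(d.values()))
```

60

d['z'] = d['q']+3 = 9 → {'q': 6, 'y': 1, 'x': 7, 'z': 9}
d['v'] = d['q']+2 = 8 → {'q': 6, 'y': 1, 'x': 7, 'z': 9, 'v': 8}
d['h'] = 4 → {'q': 6, 'y': 1, 'x': 7, 'z': 9, 'v': 8, 'h': 4}
d['t'] = d['z']+2 = 11 → {'q': 6, 'y': 1, 'x': 7, 'z': 9, 'v': 8, 'h': 4, 't': 11}
d['q'] = 6+2 = 8 → {'q': 8, 'y': 1, 'x': 7, 'z': 9, 'v': 8, 'h': 4, 't': 11}
d['q'] = d['t']+5 = 16 → {'q': 16, 'y': 1, 'x': 7, 'z': 9, 'v': 8, 'h': 4, 't': 11}
d['q'] = 16+4 = 20 → {'q': 20, 'y': 1, 'x': 7, 'z': 9, 'v': 8, 'h': 4, 't': 11}
sum of values = 60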